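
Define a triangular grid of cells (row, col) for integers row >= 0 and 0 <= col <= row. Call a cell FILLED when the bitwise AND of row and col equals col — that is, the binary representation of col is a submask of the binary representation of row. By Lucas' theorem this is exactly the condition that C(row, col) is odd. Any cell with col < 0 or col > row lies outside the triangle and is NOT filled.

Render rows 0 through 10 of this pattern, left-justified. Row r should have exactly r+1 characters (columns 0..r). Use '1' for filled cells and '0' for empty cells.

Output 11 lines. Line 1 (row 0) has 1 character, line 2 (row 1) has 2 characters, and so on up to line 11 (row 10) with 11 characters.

Answer: 1
11
101
1111
10001
110011
1010101
11111111
100000001
1100000011
10100000101

Derivation:
r0=0: 1
r1=1: 11
r2=10: 101
r3=11: 1111
r4=100: 10001
r5=101: 110011
r6=110: 1010101
r7=111: 11111111
r8=1000: 100000001
r9=1001: 1100000011
r10=1010: 10100000101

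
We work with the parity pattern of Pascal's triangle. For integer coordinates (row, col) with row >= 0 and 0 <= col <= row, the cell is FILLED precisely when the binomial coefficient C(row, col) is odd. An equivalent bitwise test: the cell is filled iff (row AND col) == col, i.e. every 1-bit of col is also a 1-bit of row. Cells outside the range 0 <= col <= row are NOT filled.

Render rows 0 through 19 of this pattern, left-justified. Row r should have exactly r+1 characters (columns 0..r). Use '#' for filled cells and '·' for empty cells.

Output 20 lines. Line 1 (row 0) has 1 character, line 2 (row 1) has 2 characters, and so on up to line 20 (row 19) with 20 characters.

Answer: #
##
#·#
####
#···#
##··##
#·#·#·#
########
#·······#
##······##
#·#·····#·#
####····####
#···#···#···#
##··##··##··##
#·#·#·#·#·#·#·#
################
#···············#
##··············##
#·#·············#·#
####············####

Derivation:
r0=0: #
r1=1: ##
r2=10: #·#
r3=11: ####
r4=100: #···#
r5=101: ##··##
r6=110: #·#·#·#
r7=111: ########
r8=1000: #·······#
r9=1001: ##······##
r10=1010: #·#·····#·#
r11=1011: ####····####
r12=1100: #···#···#···#
r13=1101: ##··##··##··##
r14=1110: #·#·#·#·#·#·#·#
r15=1111: ################
r16=10000: #···············#
r17=10001: ##··············##
r18=10010: #·#·············#·#
r19=10011: ####············####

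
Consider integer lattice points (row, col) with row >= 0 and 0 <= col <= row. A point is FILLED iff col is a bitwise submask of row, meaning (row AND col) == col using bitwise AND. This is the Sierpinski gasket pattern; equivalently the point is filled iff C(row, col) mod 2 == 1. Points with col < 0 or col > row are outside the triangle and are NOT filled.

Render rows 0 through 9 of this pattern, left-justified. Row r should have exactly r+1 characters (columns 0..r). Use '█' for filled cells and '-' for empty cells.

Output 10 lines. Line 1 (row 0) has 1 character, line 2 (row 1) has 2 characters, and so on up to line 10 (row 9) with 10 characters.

r0=0: █
r1=1: ██
r2=10: █-█
r3=11: ████
r4=100: █---█
r5=101: ██--██
r6=110: █-█-█-█
r7=111: ████████
r8=1000: █-------█
r9=1001: ██------██

Answer: █
██
█-█
████
█---█
██--██
█-█-█-█
████████
█-------█
██------██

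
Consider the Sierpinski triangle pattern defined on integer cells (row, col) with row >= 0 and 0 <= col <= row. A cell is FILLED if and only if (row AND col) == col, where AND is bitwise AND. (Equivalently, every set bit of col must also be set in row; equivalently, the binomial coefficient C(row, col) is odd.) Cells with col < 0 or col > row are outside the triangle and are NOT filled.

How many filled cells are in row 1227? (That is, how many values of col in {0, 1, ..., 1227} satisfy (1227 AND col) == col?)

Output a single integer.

1227 in binary = 10011001011
popcount(1227) = number of 1-bits in 10011001011 = 6
A col c satisfies (1227 AND c) == c iff every set bit of c is also set in 1227; each of the 6 set bits of 1227 can independently be on or off in c.
count = 2^6 = 64

Answer: 64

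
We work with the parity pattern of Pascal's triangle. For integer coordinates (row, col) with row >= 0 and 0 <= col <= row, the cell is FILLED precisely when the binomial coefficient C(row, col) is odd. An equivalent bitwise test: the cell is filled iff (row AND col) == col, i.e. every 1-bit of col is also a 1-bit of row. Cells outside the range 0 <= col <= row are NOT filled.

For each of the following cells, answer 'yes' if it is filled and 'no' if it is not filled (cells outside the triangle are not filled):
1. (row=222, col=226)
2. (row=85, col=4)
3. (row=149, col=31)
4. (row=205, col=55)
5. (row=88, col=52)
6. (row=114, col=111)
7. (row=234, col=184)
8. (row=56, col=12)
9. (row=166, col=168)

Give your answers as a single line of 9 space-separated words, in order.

(222,226): col outside [0, 222] -> not filled
(85,4): row=0b1010101, col=0b100, row AND col = 0b100 = 4; 4 == 4 -> filled
(149,31): row=0b10010101, col=0b11111, row AND col = 0b10101 = 21; 21 != 31 -> empty
(205,55): row=0b11001101, col=0b110111, row AND col = 0b101 = 5; 5 != 55 -> empty
(88,52): row=0b1011000, col=0b110100, row AND col = 0b10000 = 16; 16 != 52 -> empty
(114,111): row=0b1110010, col=0b1101111, row AND col = 0b1100010 = 98; 98 != 111 -> empty
(234,184): row=0b11101010, col=0b10111000, row AND col = 0b10101000 = 168; 168 != 184 -> empty
(56,12): row=0b111000, col=0b1100, row AND col = 0b1000 = 8; 8 != 12 -> empty
(166,168): col outside [0, 166] -> not filled

Answer: no yes no no no no no no no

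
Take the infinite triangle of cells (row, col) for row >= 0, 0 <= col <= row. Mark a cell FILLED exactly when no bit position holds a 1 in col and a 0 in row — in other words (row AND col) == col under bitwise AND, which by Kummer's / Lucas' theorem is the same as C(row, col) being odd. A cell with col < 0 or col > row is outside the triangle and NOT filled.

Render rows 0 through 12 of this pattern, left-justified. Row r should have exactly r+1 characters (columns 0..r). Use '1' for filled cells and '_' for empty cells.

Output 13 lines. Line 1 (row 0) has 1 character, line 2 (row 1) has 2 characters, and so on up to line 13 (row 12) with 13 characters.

Answer: 1
11
1_1
1111
1___1
11__11
1_1_1_1
11111111
1_______1
11______11
1_1_____1_1
1111____1111
1___1___1___1

Derivation:
r0=0: 1
r1=1: 11
r2=10: 1_1
r3=11: 1111
r4=100: 1___1
r5=101: 11__11
r6=110: 1_1_1_1
r7=111: 11111111
r8=1000: 1_______1
r9=1001: 11______11
r10=1010: 1_1_____1_1
r11=1011: 1111____1111
r12=1100: 1___1___1___1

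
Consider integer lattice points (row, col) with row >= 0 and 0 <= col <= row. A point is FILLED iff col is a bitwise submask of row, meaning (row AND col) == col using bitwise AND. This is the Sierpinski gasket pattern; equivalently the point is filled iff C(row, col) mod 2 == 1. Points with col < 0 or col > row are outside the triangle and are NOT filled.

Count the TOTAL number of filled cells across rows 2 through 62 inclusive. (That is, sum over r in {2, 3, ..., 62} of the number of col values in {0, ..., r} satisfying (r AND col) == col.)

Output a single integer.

r2=10 pc1: +2 =2
r3=11 pc2: +4 =6
r4=100 pc1: +2 =8
r5=101 pc2: +4 =12
r6=110 pc2: +4 =16
r7=111 pc3: +8 =24
r8=1000 pc1: +2 =26
r9=1001 pc2: +4 =30
r10=1010 pc2: +4 =34
r11=1011 pc3: +8 =42
r12=1100 pc2: +4 =46
r13=1101 pc3: +8 =54
r14=1110 pc3: +8 =62
r15=1111 pc4: +16 =78
r16=10000 pc1: +2 =80
r17=10001 pc2: +4 =84
r18=10010 pc2: +4 =88
r19=10011 pc3: +8 =96
r20=10100 pc2: +4 =100
r21=10101 pc3: +8 =108
r22=10110 pc3: +8 =116
r23=10111 pc4: +16 =132
r24=11000 pc2: +4 =136
r25=11001 pc3: +8 =144
r26=11010 pc3: +8 =152
r27=11011 pc4: +16 =168
r28=11100 pc3: +8 =176
r29=11101 pc4: +16 =192
r30=11110 pc4: +16 =208
r31=11111 pc5: +32 =240
r32=100000 pc1: +2 =242
r33=100001 pc2: +4 =246
r34=100010 pc2: +4 =250
r35=100011 pc3: +8 =258
r36=100100 pc2: +4 =262
r37=100101 pc3: +8 =270
r38=100110 pc3: +8 =278
r39=100111 pc4: +16 =294
r40=101000 pc2: +4 =298
r41=101001 pc3: +8 =306
r42=101010 pc3: +8 =314
r43=101011 pc4: +16 =330
r44=101100 pc3: +8 =338
r45=101101 pc4: +16 =354
r46=101110 pc4: +16 =370
r47=101111 pc5: +32 =402
r48=110000 pc2: +4 =406
r49=110001 pc3: +8 =414
r50=110010 pc3: +8 =422
r51=110011 pc4: +16 =438
r52=110100 pc3: +8 =446
r53=110101 pc4: +16 =462
r54=110110 pc4: +16 =478
r55=110111 pc5: +32 =510
r56=111000 pc3: +8 =518
r57=111001 pc4: +16 =534
r58=111010 pc4: +16 =550
r59=111011 pc5: +32 =582
r60=111100 pc4: +16 =598
r61=111101 pc5: +32 =630
r62=111110 pc5: +32 =662

Answer: 662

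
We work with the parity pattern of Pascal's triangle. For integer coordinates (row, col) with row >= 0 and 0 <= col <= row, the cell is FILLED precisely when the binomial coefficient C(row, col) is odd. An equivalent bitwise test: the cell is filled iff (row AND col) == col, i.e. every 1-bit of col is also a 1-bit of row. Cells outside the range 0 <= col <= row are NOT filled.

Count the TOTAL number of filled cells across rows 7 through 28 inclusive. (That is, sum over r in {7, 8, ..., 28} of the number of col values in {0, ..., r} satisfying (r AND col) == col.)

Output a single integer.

Answer: 160

Derivation:
r7=111 pc3: +8 =8
r8=1000 pc1: +2 =10
r9=1001 pc2: +4 =14
r10=1010 pc2: +4 =18
r11=1011 pc3: +8 =26
r12=1100 pc2: +4 =30
r13=1101 pc3: +8 =38
r14=1110 pc3: +8 =46
r15=1111 pc4: +16 =62
r16=10000 pc1: +2 =64
r17=10001 pc2: +4 =68
r18=10010 pc2: +4 =72
r19=10011 pc3: +8 =80
r20=10100 pc2: +4 =84
r21=10101 pc3: +8 =92
r22=10110 pc3: +8 =100
r23=10111 pc4: +16 =116
r24=11000 pc2: +4 =120
r25=11001 pc3: +8 =128
r26=11010 pc3: +8 =136
r27=11011 pc4: +16 =152
r28=11100 pc3: +8 =160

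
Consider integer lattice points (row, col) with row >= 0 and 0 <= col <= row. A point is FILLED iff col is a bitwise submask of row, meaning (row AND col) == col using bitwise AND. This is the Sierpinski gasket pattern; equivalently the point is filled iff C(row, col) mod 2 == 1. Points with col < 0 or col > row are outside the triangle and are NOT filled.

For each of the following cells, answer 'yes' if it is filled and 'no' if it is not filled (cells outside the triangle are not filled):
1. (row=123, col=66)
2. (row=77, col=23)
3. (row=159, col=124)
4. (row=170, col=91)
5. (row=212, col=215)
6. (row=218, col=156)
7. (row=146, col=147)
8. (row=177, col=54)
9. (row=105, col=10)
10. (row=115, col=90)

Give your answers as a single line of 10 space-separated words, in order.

(123,66): row=0b1111011, col=0b1000010, row AND col = 0b1000010 = 66; 66 == 66 -> filled
(77,23): row=0b1001101, col=0b10111, row AND col = 0b101 = 5; 5 != 23 -> empty
(159,124): row=0b10011111, col=0b1111100, row AND col = 0b11100 = 28; 28 != 124 -> empty
(170,91): row=0b10101010, col=0b1011011, row AND col = 0b1010 = 10; 10 != 91 -> empty
(212,215): col outside [0, 212] -> not filled
(218,156): row=0b11011010, col=0b10011100, row AND col = 0b10011000 = 152; 152 != 156 -> empty
(146,147): col outside [0, 146] -> not filled
(177,54): row=0b10110001, col=0b110110, row AND col = 0b110000 = 48; 48 != 54 -> empty
(105,10): row=0b1101001, col=0b1010, row AND col = 0b1000 = 8; 8 != 10 -> empty
(115,90): row=0b1110011, col=0b1011010, row AND col = 0b1010010 = 82; 82 != 90 -> empty

Answer: yes no no no no no no no no no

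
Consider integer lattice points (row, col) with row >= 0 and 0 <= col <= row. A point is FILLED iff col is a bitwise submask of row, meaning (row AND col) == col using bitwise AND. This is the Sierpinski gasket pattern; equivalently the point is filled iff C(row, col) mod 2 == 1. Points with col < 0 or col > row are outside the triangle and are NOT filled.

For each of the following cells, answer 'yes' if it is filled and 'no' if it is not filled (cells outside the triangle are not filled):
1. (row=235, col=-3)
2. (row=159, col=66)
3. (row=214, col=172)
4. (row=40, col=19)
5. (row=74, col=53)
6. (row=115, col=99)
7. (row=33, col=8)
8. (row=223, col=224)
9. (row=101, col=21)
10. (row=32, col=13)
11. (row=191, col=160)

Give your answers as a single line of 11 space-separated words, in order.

(235,-3): col outside [0, 235] -> not filled
(159,66): row=0b10011111, col=0b1000010, row AND col = 0b10 = 2; 2 != 66 -> empty
(214,172): row=0b11010110, col=0b10101100, row AND col = 0b10000100 = 132; 132 != 172 -> empty
(40,19): row=0b101000, col=0b10011, row AND col = 0b0 = 0; 0 != 19 -> empty
(74,53): row=0b1001010, col=0b110101, row AND col = 0b0 = 0; 0 != 53 -> empty
(115,99): row=0b1110011, col=0b1100011, row AND col = 0b1100011 = 99; 99 == 99 -> filled
(33,8): row=0b100001, col=0b1000, row AND col = 0b0 = 0; 0 != 8 -> empty
(223,224): col outside [0, 223] -> not filled
(101,21): row=0b1100101, col=0b10101, row AND col = 0b101 = 5; 5 != 21 -> empty
(32,13): row=0b100000, col=0b1101, row AND col = 0b0 = 0; 0 != 13 -> empty
(191,160): row=0b10111111, col=0b10100000, row AND col = 0b10100000 = 160; 160 == 160 -> filled

Answer: no no no no no yes no no no no yes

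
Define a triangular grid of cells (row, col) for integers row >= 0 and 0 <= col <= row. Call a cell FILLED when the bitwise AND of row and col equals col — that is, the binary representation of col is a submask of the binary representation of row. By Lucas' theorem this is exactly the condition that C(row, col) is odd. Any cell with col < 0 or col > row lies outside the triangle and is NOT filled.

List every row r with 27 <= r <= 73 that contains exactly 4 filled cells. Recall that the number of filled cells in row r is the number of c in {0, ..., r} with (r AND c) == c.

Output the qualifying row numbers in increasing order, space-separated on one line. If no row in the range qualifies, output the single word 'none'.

Answer: 33 34 36 40 48 65 66 68 72

Derivation:
Row r has 2^popcount(r) filled cells, so we need popcount(r) = log2(4) = 2.
Scan r = 27..73 and keep those with exactly 2 one-bits:
r=27=11011 popcount=4 -> skip
r=28=11100 popcount=3 -> skip
r=29=11101 popcount=4 -> skip
r=30=11110 popcount=4 -> skip
r=31=11111 popcount=5 -> skip
r=32=100000 popcount=1 -> skip
r=33=100001 popcount=2 -> KEEP
r=34=100010 popcount=2 -> KEEP
r=35=100011 popcount=3 -> skip
r=36=100100 popcount=2 -> KEEP
r=37=100101 popcount=3 -> skip
r=38=100110 popcount=3 -> skip
r=39=100111 popcount=4 -> skip
r=40=101000 popcount=2 -> KEEP
r=41=101001 popcount=3 -> skip
r=42=101010 popcount=3 -> skip
r=43=101011 popcount=4 -> skip
r=44=101100 popcount=3 -> skip
r=45=101101 popcount=4 -> skip
r=46=101110 popcount=4 -> skip
r=47=101111 popcount=5 -> skip
r=48=110000 popcount=2 -> KEEP
r=49=110001 popcount=3 -> skip
r=50=110010 popcount=3 -> skip
r=51=110011 popcount=4 -> skip
r=52=110100 popcount=3 -> skip
r=53=110101 popcount=4 -> skip
r=54=110110 popcount=4 -> skip
r=55=110111 popcount=5 -> skip
r=56=111000 popcount=3 -> skip
r=57=111001 popcount=4 -> skip
r=58=111010 popcount=4 -> skip
r=59=111011 popcount=5 -> skip
r=60=111100 popcount=4 -> skip
r=61=111101 popcount=5 -> skip
r=62=111110 popcount=5 -> skip
r=63=111111 popcount=6 -> skip
r=64=1000000 popcount=1 -> skip
r=65=1000001 popcount=2 -> KEEP
r=66=1000010 popcount=2 -> KEEP
r=67=1000011 popcount=3 -> skip
r=68=1000100 popcount=2 -> KEEP
r=69=1000101 popcount=3 -> skip
r=70=1000110 popcount=3 -> skip
r=71=1000111 popcount=4 -> skip
r=72=1001000 popcount=2 -> KEEP
r=73=1001001 popcount=3 -> skip
Kept rows: 33 34 36 40 48 65 66 68 72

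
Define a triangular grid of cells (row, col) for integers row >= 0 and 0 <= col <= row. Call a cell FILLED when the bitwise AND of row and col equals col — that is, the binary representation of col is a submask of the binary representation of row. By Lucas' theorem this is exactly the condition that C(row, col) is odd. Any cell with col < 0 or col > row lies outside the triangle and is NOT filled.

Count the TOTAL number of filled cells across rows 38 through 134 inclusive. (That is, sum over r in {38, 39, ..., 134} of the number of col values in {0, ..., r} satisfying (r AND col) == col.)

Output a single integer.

Answer: 1952

Derivation:
r38=100110 pc3: +8 =8
r39=100111 pc4: +16 =24
r40=101000 pc2: +4 =28
r41=101001 pc3: +8 =36
r42=101010 pc3: +8 =44
r43=101011 pc4: +16 =60
r44=101100 pc3: +8 =68
r45=101101 pc4: +16 =84
r46=101110 pc4: +16 =100
r47=101111 pc5: +32 =132
r48=110000 pc2: +4 =136
r49=110001 pc3: +8 =144
r50=110010 pc3: +8 =152
r51=110011 pc4: +16 =168
r52=110100 pc3: +8 =176
r53=110101 pc4: +16 =192
r54=110110 pc4: +16 =208
r55=110111 pc5: +32 =240
r56=111000 pc3: +8 =248
r57=111001 pc4: +16 =264
r58=111010 pc4: +16 =280
r59=111011 pc5: +32 =312
r60=111100 pc4: +16 =328
r61=111101 pc5: +32 =360
r62=111110 pc5: +32 =392
r63=111111 pc6: +64 =456
r64=1000000 pc1: +2 =458
r65=1000001 pc2: +4 =462
r66=1000010 pc2: +4 =466
r67=1000011 pc3: +8 =474
r68=1000100 pc2: +4 =478
r69=1000101 pc3: +8 =486
r70=1000110 pc3: +8 =494
r71=1000111 pc4: +16 =510
r72=1001000 pc2: +4 =514
r73=1001001 pc3: +8 =522
r74=1001010 pc3: +8 =530
r75=1001011 pc4: +16 =546
r76=1001100 pc3: +8 =554
r77=1001101 pc4: +16 =570
r78=1001110 pc4: +16 =586
r79=1001111 pc5: +32 =618
r80=1010000 pc2: +4 =622
r81=1010001 pc3: +8 =630
r82=1010010 pc3: +8 =638
r83=1010011 pc4: +16 =654
r84=1010100 pc3: +8 =662
r85=1010101 pc4: +16 =678
r86=1010110 pc4: +16 =694
r87=1010111 pc5: +32 =726
r88=1011000 pc3: +8 =734
r89=1011001 pc4: +16 =750
r90=1011010 pc4: +16 =766
r91=1011011 pc5: +32 =798
r92=1011100 pc4: +16 =814
r93=1011101 pc5: +32 =846
r94=1011110 pc5: +32 =878
r95=1011111 pc6: +64 =942
r96=1100000 pc2: +4 =946
r97=1100001 pc3: +8 =954
r98=1100010 pc3: +8 =962
r99=1100011 pc4: +16 =978
r100=1100100 pc3: +8 =986
r101=1100101 pc4: +16 =1002
r102=1100110 pc4: +16 =1018
r103=1100111 pc5: +32 =1050
r104=1101000 pc3: +8 =1058
r105=1101001 pc4: +16 =1074
r106=1101010 pc4: +16 =1090
r107=1101011 pc5: +32 =1122
r108=1101100 pc4: +16 =1138
r109=1101101 pc5: +32 =1170
r110=1101110 pc5: +32 =1202
r111=1101111 pc6: +64 =1266
r112=1110000 pc3: +8 =1274
r113=1110001 pc4: +16 =1290
r114=1110010 pc4: +16 =1306
r115=1110011 pc5: +32 =1338
r116=1110100 pc4: +16 =1354
r117=1110101 pc5: +32 =1386
r118=1110110 pc5: +32 =1418
r119=1110111 pc6: +64 =1482
r120=1111000 pc4: +16 =1498
r121=1111001 pc5: +32 =1530
r122=1111010 pc5: +32 =1562
r123=1111011 pc6: +64 =1626
r124=1111100 pc5: +32 =1658
r125=1111101 pc6: +64 =1722
r126=1111110 pc6: +64 =1786
r127=1111111 pc7: +128 =1914
r128=10000000 pc1: +2 =1916
r129=10000001 pc2: +4 =1920
r130=10000010 pc2: +4 =1924
r131=10000011 pc3: +8 =1932
r132=10000100 pc2: +4 =1936
r133=10000101 pc3: +8 =1944
r134=10000110 pc3: +8 =1952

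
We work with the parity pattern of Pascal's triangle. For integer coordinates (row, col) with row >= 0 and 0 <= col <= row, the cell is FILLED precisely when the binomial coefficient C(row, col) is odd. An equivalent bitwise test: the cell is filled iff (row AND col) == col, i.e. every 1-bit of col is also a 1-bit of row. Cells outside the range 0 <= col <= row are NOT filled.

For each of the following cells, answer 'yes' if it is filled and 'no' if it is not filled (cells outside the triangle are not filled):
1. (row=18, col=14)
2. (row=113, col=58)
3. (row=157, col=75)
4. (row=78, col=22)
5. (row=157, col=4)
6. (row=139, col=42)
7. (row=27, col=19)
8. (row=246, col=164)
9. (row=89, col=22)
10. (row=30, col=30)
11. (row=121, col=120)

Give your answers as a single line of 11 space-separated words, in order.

Answer: no no no no yes no yes yes no yes yes

Derivation:
(18,14): row=0b10010, col=0b1110, row AND col = 0b10 = 2; 2 != 14 -> empty
(113,58): row=0b1110001, col=0b111010, row AND col = 0b110000 = 48; 48 != 58 -> empty
(157,75): row=0b10011101, col=0b1001011, row AND col = 0b1001 = 9; 9 != 75 -> empty
(78,22): row=0b1001110, col=0b10110, row AND col = 0b110 = 6; 6 != 22 -> empty
(157,4): row=0b10011101, col=0b100, row AND col = 0b100 = 4; 4 == 4 -> filled
(139,42): row=0b10001011, col=0b101010, row AND col = 0b1010 = 10; 10 != 42 -> empty
(27,19): row=0b11011, col=0b10011, row AND col = 0b10011 = 19; 19 == 19 -> filled
(246,164): row=0b11110110, col=0b10100100, row AND col = 0b10100100 = 164; 164 == 164 -> filled
(89,22): row=0b1011001, col=0b10110, row AND col = 0b10000 = 16; 16 != 22 -> empty
(30,30): row=0b11110, col=0b11110, row AND col = 0b11110 = 30; 30 == 30 -> filled
(121,120): row=0b1111001, col=0b1111000, row AND col = 0b1111000 = 120; 120 == 120 -> filled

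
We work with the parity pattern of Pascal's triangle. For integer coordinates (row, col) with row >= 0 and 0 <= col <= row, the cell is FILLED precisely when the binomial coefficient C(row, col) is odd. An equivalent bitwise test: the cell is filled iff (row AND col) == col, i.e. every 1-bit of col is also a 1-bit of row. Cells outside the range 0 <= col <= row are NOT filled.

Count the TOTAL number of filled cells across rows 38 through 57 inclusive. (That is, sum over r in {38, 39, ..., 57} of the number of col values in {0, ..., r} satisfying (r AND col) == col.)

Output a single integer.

r38=100110 pc3: +8 =8
r39=100111 pc4: +16 =24
r40=101000 pc2: +4 =28
r41=101001 pc3: +8 =36
r42=101010 pc3: +8 =44
r43=101011 pc4: +16 =60
r44=101100 pc3: +8 =68
r45=101101 pc4: +16 =84
r46=101110 pc4: +16 =100
r47=101111 pc5: +32 =132
r48=110000 pc2: +4 =136
r49=110001 pc3: +8 =144
r50=110010 pc3: +8 =152
r51=110011 pc4: +16 =168
r52=110100 pc3: +8 =176
r53=110101 pc4: +16 =192
r54=110110 pc4: +16 =208
r55=110111 pc5: +32 =240
r56=111000 pc3: +8 =248
r57=111001 pc4: +16 =264

Answer: 264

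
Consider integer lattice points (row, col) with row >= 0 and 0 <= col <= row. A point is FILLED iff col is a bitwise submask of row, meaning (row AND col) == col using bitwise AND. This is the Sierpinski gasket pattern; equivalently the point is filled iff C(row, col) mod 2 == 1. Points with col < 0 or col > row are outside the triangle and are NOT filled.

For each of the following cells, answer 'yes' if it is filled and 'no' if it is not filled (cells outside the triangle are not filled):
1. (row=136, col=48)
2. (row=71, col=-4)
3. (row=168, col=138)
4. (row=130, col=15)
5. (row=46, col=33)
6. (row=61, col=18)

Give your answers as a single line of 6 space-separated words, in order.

(136,48): row=0b10001000, col=0b110000, row AND col = 0b0 = 0; 0 != 48 -> empty
(71,-4): col outside [0, 71] -> not filled
(168,138): row=0b10101000, col=0b10001010, row AND col = 0b10001000 = 136; 136 != 138 -> empty
(130,15): row=0b10000010, col=0b1111, row AND col = 0b10 = 2; 2 != 15 -> empty
(46,33): row=0b101110, col=0b100001, row AND col = 0b100000 = 32; 32 != 33 -> empty
(61,18): row=0b111101, col=0b10010, row AND col = 0b10000 = 16; 16 != 18 -> empty

Answer: no no no no no no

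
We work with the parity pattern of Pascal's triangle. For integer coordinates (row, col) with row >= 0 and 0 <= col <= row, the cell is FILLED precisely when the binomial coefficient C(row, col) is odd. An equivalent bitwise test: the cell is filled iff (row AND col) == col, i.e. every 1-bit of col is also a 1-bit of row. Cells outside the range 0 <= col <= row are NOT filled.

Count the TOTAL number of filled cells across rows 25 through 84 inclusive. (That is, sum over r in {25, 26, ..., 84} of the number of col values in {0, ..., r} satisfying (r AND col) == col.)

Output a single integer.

Answer: 796

Derivation:
r25=11001 pc3: +8 =8
r26=11010 pc3: +8 =16
r27=11011 pc4: +16 =32
r28=11100 pc3: +8 =40
r29=11101 pc4: +16 =56
r30=11110 pc4: +16 =72
r31=11111 pc5: +32 =104
r32=100000 pc1: +2 =106
r33=100001 pc2: +4 =110
r34=100010 pc2: +4 =114
r35=100011 pc3: +8 =122
r36=100100 pc2: +4 =126
r37=100101 pc3: +8 =134
r38=100110 pc3: +8 =142
r39=100111 pc4: +16 =158
r40=101000 pc2: +4 =162
r41=101001 pc3: +8 =170
r42=101010 pc3: +8 =178
r43=101011 pc4: +16 =194
r44=101100 pc3: +8 =202
r45=101101 pc4: +16 =218
r46=101110 pc4: +16 =234
r47=101111 pc5: +32 =266
r48=110000 pc2: +4 =270
r49=110001 pc3: +8 =278
r50=110010 pc3: +8 =286
r51=110011 pc4: +16 =302
r52=110100 pc3: +8 =310
r53=110101 pc4: +16 =326
r54=110110 pc4: +16 =342
r55=110111 pc5: +32 =374
r56=111000 pc3: +8 =382
r57=111001 pc4: +16 =398
r58=111010 pc4: +16 =414
r59=111011 pc5: +32 =446
r60=111100 pc4: +16 =462
r61=111101 pc5: +32 =494
r62=111110 pc5: +32 =526
r63=111111 pc6: +64 =590
r64=1000000 pc1: +2 =592
r65=1000001 pc2: +4 =596
r66=1000010 pc2: +4 =600
r67=1000011 pc3: +8 =608
r68=1000100 pc2: +4 =612
r69=1000101 pc3: +8 =620
r70=1000110 pc3: +8 =628
r71=1000111 pc4: +16 =644
r72=1001000 pc2: +4 =648
r73=1001001 pc3: +8 =656
r74=1001010 pc3: +8 =664
r75=1001011 pc4: +16 =680
r76=1001100 pc3: +8 =688
r77=1001101 pc4: +16 =704
r78=1001110 pc4: +16 =720
r79=1001111 pc5: +32 =752
r80=1010000 pc2: +4 =756
r81=1010001 pc3: +8 =764
r82=1010010 pc3: +8 =772
r83=1010011 pc4: +16 =788
r84=1010100 pc3: +8 =796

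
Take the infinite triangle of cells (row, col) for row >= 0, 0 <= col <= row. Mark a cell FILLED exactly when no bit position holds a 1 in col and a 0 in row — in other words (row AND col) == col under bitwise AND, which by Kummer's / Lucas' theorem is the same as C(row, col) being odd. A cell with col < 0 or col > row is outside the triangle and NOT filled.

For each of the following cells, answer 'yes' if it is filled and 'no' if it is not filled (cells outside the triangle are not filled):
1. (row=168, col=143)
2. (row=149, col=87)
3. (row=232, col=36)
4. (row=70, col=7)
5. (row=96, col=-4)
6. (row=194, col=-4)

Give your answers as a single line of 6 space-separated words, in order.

Answer: no no no no no no

Derivation:
(168,143): row=0b10101000, col=0b10001111, row AND col = 0b10001000 = 136; 136 != 143 -> empty
(149,87): row=0b10010101, col=0b1010111, row AND col = 0b10101 = 21; 21 != 87 -> empty
(232,36): row=0b11101000, col=0b100100, row AND col = 0b100000 = 32; 32 != 36 -> empty
(70,7): row=0b1000110, col=0b111, row AND col = 0b110 = 6; 6 != 7 -> empty
(96,-4): col outside [0, 96] -> not filled
(194,-4): col outside [0, 194] -> not filled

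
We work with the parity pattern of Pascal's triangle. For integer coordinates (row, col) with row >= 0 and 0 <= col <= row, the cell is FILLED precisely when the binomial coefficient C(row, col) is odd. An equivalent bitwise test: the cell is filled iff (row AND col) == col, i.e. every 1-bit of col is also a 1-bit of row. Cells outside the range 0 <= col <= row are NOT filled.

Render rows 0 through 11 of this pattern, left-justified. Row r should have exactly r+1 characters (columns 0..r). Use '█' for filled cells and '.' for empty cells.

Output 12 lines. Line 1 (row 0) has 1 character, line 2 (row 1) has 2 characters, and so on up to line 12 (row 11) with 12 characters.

Answer: █
██
█.█
████
█...█
██..██
█.█.█.█
████████
█.......█
██......██
█.█.....█.█
████....████

Derivation:
r0=0: █
r1=1: ██
r2=10: █.█
r3=11: ████
r4=100: █...█
r5=101: ██..██
r6=110: █.█.█.█
r7=111: ████████
r8=1000: █.......█
r9=1001: ██......██
r10=1010: █.█.....█.█
r11=1011: ████....████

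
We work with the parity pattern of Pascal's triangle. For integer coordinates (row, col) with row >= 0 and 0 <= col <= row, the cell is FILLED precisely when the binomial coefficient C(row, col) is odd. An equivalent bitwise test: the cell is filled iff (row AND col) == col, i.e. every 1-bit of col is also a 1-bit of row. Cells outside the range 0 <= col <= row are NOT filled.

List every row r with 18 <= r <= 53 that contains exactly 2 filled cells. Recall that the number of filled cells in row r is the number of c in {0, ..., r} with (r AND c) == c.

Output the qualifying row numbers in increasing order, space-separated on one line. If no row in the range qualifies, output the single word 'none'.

Answer: 32

Derivation:
Row r has 2^popcount(r) filled cells, so we need popcount(r) = log2(2) = 1.
Scan r = 18..53 and keep those with exactly 1 one-bits:
r=18=10010 popcount=2 -> skip
r=19=10011 popcount=3 -> skip
r=20=10100 popcount=2 -> skip
r=21=10101 popcount=3 -> skip
r=22=10110 popcount=3 -> skip
r=23=10111 popcount=4 -> skip
r=24=11000 popcount=2 -> skip
r=25=11001 popcount=3 -> skip
r=26=11010 popcount=3 -> skip
r=27=11011 popcount=4 -> skip
r=28=11100 popcount=3 -> skip
r=29=11101 popcount=4 -> skip
r=30=11110 popcount=4 -> skip
r=31=11111 popcount=5 -> skip
r=32=100000 popcount=1 -> KEEP
r=33=100001 popcount=2 -> skip
r=34=100010 popcount=2 -> skip
r=35=100011 popcount=3 -> skip
r=36=100100 popcount=2 -> skip
r=37=100101 popcount=3 -> skip
r=38=100110 popcount=3 -> skip
r=39=100111 popcount=4 -> skip
r=40=101000 popcount=2 -> skip
r=41=101001 popcount=3 -> skip
r=42=101010 popcount=3 -> skip
r=43=101011 popcount=4 -> skip
r=44=101100 popcount=3 -> skip
r=45=101101 popcount=4 -> skip
r=46=101110 popcount=4 -> skip
r=47=101111 popcount=5 -> skip
r=48=110000 popcount=2 -> skip
r=49=110001 popcount=3 -> skip
r=50=110010 popcount=3 -> skip
r=51=110011 popcount=4 -> skip
r=52=110100 popcount=3 -> skip
r=53=110101 popcount=4 -> skip
Kept rows: 32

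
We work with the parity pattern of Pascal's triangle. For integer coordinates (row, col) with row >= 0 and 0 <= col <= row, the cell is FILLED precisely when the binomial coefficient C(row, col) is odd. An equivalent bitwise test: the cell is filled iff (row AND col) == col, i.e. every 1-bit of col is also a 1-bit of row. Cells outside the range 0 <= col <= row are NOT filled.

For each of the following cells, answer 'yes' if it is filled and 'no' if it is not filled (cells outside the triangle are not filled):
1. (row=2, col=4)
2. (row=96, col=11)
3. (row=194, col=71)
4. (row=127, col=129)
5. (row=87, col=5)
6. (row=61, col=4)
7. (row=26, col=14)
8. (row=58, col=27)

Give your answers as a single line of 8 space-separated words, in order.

(2,4): col outside [0, 2] -> not filled
(96,11): row=0b1100000, col=0b1011, row AND col = 0b0 = 0; 0 != 11 -> empty
(194,71): row=0b11000010, col=0b1000111, row AND col = 0b1000010 = 66; 66 != 71 -> empty
(127,129): col outside [0, 127] -> not filled
(87,5): row=0b1010111, col=0b101, row AND col = 0b101 = 5; 5 == 5 -> filled
(61,4): row=0b111101, col=0b100, row AND col = 0b100 = 4; 4 == 4 -> filled
(26,14): row=0b11010, col=0b1110, row AND col = 0b1010 = 10; 10 != 14 -> empty
(58,27): row=0b111010, col=0b11011, row AND col = 0b11010 = 26; 26 != 27 -> empty

Answer: no no no no yes yes no no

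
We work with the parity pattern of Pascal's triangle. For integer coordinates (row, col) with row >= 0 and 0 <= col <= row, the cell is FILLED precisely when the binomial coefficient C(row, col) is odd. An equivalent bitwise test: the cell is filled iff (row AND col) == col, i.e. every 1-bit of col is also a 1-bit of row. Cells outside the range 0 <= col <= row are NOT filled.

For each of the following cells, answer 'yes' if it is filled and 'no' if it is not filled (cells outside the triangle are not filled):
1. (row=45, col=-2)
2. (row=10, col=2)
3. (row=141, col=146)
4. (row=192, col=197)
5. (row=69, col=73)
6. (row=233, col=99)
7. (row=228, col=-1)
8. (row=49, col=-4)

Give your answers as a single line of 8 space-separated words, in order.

(45,-2): col outside [0, 45] -> not filled
(10,2): row=0b1010, col=0b10, row AND col = 0b10 = 2; 2 == 2 -> filled
(141,146): col outside [0, 141] -> not filled
(192,197): col outside [0, 192] -> not filled
(69,73): col outside [0, 69] -> not filled
(233,99): row=0b11101001, col=0b1100011, row AND col = 0b1100001 = 97; 97 != 99 -> empty
(228,-1): col outside [0, 228] -> not filled
(49,-4): col outside [0, 49] -> not filled

Answer: no yes no no no no no no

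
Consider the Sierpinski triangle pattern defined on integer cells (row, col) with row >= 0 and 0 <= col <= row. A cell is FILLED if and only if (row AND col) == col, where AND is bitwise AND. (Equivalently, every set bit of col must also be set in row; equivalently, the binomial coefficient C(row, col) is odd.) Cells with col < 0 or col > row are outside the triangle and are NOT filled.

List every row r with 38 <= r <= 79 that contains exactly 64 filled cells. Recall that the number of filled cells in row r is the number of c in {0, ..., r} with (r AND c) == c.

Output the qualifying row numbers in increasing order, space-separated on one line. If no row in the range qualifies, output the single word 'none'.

Row r has 2^popcount(r) filled cells, so we need popcount(r) = log2(64) = 6.
Scan r = 38..79 and keep those with exactly 6 one-bits:
r=38=100110 popcount=3 -> skip
r=39=100111 popcount=4 -> skip
r=40=101000 popcount=2 -> skip
r=41=101001 popcount=3 -> skip
r=42=101010 popcount=3 -> skip
r=43=101011 popcount=4 -> skip
r=44=101100 popcount=3 -> skip
r=45=101101 popcount=4 -> skip
r=46=101110 popcount=4 -> skip
r=47=101111 popcount=5 -> skip
r=48=110000 popcount=2 -> skip
r=49=110001 popcount=3 -> skip
r=50=110010 popcount=3 -> skip
r=51=110011 popcount=4 -> skip
r=52=110100 popcount=3 -> skip
r=53=110101 popcount=4 -> skip
r=54=110110 popcount=4 -> skip
r=55=110111 popcount=5 -> skip
r=56=111000 popcount=3 -> skip
r=57=111001 popcount=4 -> skip
r=58=111010 popcount=4 -> skip
r=59=111011 popcount=5 -> skip
r=60=111100 popcount=4 -> skip
r=61=111101 popcount=5 -> skip
r=62=111110 popcount=5 -> skip
r=63=111111 popcount=6 -> KEEP
r=64=1000000 popcount=1 -> skip
r=65=1000001 popcount=2 -> skip
r=66=1000010 popcount=2 -> skip
r=67=1000011 popcount=3 -> skip
r=68=1000100 popcount=2 -> skip
r=69=1000101 popcount=3 -> skip
r=70=1000110 popcount=3 -> skip
r=71=1000111 popcount=4 -> skip
r=72=1001000 popcount=2 -> skip
r=73=1001001 popcount=3 -> skip
r=74=1001010 popcount=3 -> skip
r=75=1001011 popcount=4 -> skip
r=76=1001100 popcount=3 -> skip
r=77=1001101 popcount=4 -> skip
r=78=1001110 popcount=4 -> skip
r=79=1001111 popcount=5 -> skip
Kept rows: 63

Answer: 63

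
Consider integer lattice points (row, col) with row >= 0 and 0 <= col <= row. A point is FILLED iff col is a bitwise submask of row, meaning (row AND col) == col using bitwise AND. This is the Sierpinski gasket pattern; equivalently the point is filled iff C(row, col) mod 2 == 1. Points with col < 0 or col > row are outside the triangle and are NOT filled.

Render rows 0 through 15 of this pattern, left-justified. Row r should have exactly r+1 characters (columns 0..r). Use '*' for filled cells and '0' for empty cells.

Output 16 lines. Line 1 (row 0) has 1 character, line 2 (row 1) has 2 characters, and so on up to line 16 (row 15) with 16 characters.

Answer: *
**
*0*
****
*000*
**00**
*0*0*0*
********
*0000000*
**000000**
*0*00000*0*
****0000****
*000*000*000*
**00**00**00**
*0*0*0*0*0*0*0*
****************

Derivation:
r0=0: *
r1=1: **
r2=10: *0*
r3=11: ****
r4=100: *000*
r5=101: **00**
r6=110: *0*0*0*
r7=111: ********
r8=1000: *0000000*
r9=1001: **000000**
r10=1010: *0*00000*0*
r11=1011: ****0000****
r12=1100: *000*000*000*
r13=1101: **00**00**00**
r14=1110: *0*0*0*0*0*0*0*
r15=1111: ****************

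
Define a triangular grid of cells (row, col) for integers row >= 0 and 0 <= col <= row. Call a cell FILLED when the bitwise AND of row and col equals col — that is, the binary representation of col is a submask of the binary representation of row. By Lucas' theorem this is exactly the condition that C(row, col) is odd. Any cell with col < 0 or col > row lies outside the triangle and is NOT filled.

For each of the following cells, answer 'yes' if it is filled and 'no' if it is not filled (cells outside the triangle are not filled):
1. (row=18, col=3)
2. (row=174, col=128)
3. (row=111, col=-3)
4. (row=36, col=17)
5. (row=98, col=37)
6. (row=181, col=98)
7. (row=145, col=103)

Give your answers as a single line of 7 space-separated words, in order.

Answer: no yes no no no no no

Derivation:
(18,3): row=0b10010, col=0b11, row AND col = 0b10 = 2; 2 != 3 -> empty
(174,128): row=0b10101110, col=0b10000000, row AND col = 0b10000000 = 128; 128 == 128 -> filled
(111,-3): col outside [0, 111] -> not filled
(36,17): row=0b100100, col=0b10001, row AND col = 0b0 = 0; 0 != 17 -> empty
(98,37): row=0b1100010, col=0b100101, row AND col = 0b100000 = 32; 32 != 37 -> empty
(181,98): row=0b10110101, col=0b1100010, row AND col = 0b100000 = 32; 32 != 98 -> empty
(145,103): row=0b10010001, col=0b1100111, row AND col = 0b1 = 1; 1 != 103 -> empty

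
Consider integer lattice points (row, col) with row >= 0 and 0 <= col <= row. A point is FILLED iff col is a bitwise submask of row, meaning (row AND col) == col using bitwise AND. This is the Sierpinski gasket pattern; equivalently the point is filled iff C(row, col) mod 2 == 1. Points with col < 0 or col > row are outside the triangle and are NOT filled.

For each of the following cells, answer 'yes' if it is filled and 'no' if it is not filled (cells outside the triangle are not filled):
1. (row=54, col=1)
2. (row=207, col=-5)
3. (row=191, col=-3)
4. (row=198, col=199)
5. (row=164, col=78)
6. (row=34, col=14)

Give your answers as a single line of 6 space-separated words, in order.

(54,1): row=0b110110, col=0b1, row AND col = 0b0 = 0; 0 != 1 -> empty
(207,-5): col outside [0, 207] -> not filled
(191,-3): col outside [0, 191] -> not filled
(198,199): col outside [0, 198] -> not filled
(164,78): row=0b10100100, col=0b1001110, row AND col = 0b100 = 4; 4 != 78 -> empty
(34,14): row=0b100010, col=0b1110, row AND col = 0b10 = 2; 2 != 14 -> empty

Answer: no no no no no no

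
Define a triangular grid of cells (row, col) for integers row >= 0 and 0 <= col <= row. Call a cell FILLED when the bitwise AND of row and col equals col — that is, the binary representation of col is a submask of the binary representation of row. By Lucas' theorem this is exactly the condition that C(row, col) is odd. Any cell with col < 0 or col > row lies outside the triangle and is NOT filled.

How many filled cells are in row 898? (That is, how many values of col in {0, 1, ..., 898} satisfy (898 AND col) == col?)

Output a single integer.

898 in binary = 1110000010
popcount(898) = number of 1-bits in 1110000010 = 4
A col c satisfies (898 AND c) == c iff every set bit of c is also set in 898; each of the 4 set bits of 898 can independently be on or off in c.
count = 2^4 = 16

Answer: 16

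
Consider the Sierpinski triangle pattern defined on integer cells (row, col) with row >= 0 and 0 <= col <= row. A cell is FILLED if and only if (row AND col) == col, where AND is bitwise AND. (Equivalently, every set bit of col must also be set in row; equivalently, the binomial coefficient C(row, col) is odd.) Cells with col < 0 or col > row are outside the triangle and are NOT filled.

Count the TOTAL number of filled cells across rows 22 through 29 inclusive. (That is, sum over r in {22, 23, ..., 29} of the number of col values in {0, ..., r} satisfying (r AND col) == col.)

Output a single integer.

Answer: 84

Derivation:
r22=10110 pc3: +8 =8
r23=10111 pc4: +16 =24
r24=11000 pc2: +4 =28
r25=11001 pc3: +8 =36
r26=11010 pc3: +8 =44
r27=11011 pc4: +16 =60
r28=11100 pc3: +8 =68
r29=11101 pc4: +16 =84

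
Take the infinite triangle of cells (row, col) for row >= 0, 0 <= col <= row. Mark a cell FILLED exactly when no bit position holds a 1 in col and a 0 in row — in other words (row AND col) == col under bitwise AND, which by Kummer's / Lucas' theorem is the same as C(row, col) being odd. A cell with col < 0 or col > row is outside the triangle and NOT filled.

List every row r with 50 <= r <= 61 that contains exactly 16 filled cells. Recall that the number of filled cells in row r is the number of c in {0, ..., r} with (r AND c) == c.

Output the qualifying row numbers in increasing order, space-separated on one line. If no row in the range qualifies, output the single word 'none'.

Answer: 51 53 54 57 58 60

Derivation:
Row r has 2^popcount(r) filled cells, so we need popcount(r) = log2(16) = 4.
Scan r = 50..61 and keep those with exactly 4 one-bits:
r=50=110010 popcount=3 -> skip
r=51=110011 popcount=4 -> KEEP
r=52=110100 popcount=3 -> skip
r=53=110101 popcount=4 -> KEEP
r=54=110110 popcount=4 -> KEEP
r=55=110111 popcount=5 -> skip
r=56=111000 popcount=3 -> skip
r=57=111001 popcount=4 -> KEEP
r=58=111010 popcount=4 -> KEEP
r=59=111011 popcount=5 -> skip
r=60=111100 popcount=4 -> KEEP
r=61=111101 popcount=5 -> skip
Kept rows: 51 53 54 57 58 60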